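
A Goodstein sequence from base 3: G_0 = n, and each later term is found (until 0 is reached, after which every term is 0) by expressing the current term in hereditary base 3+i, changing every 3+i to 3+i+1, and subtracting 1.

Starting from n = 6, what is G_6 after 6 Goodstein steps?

G_0=6  [base 3] 2·3  →[3↦4]→  2·4 = 8  −1 ⇒ G_1=7
G_1=7  [base 4] 4 + 3  →[4↦5]→  5 + 3 = 8  −1 ⇒ G_2=7
G_2=7  [base 5] 5 + 2  →[5↦6]→  6 + 2 = 8  −1 ⇒ G_3=7
G_3=7  [base 6] 6 + 1  →[6↦7]→  7 + 1 = 8  −1 ⇒ G_4=7
G_4=7  [base 7] 7  →[7↦8]→  8 = 8  −1 ⇒ G_5=7
G_5=7  [base 8] 7  →[8↦9]→  7 = 7  −1 ⇒ G_6=6
G_6=6  [base 9] 6  →[9↦10]→  6 = 6  −1 ⇒ G_7=5

6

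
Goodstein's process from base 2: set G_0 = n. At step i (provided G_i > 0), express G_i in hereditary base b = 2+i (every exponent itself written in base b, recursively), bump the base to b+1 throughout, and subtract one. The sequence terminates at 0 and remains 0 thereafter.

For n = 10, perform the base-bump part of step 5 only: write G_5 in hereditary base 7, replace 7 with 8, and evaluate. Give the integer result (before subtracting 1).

(0) 10|_2 = 2^(2 + 1) + 2 ↦ 3^(3 + 1) + 3|_3 = 84 ⇒ 83
(1) 83|_3 = 3^(3 + 1) + 2 ↦ 4^(4 + 1) + 2|_4 = 1026 ⇒ 1025
(2) 1025|_4 = 4^(4 + 1) + 1 ↦ 5^(5 + 1) + 1|_5 = 15626 ⇒ 15625
(3) 15625|_5 = 5^(5 + 1) ↦ 6^(6 + 1)|_6 = 279936 ⇒ 279935
(4) 279935|_6 = 5·6^6 + 5·6^5 + 5·6^4 + 5·6^3 + 5·6^2 + 5·6 + 5 ↦ 5·7^7 + 5·7^5 + 5·7^4 + 5·7^3 + 5·7^2 + 5·7 + 5|_7 = 4215755 ⇒ 4215754
(5) 4215754|_7 = 5·7^7 + 5·7^5 + 5·7^4 + 5·7^3 + 5·7^2 + 5·7 + 4 ↦ 5·8^8 + 5·8^5 + 5·8^4 + 5·8^3 + 5·8^2 + 5·8 + 4|_8 = 84073324 ⇒ 84073323

84073324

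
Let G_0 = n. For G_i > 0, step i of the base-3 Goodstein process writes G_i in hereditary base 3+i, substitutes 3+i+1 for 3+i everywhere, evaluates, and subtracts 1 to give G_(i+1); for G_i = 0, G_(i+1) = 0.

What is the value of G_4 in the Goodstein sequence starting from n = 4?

(0) 4|_3 = 3 + 1 ↦ 4 + 1|_4 = 5 ⇒ 4
(1) 4|_4 = 4 ↦ 5|_5 = 5 ⇒ 4
(2) 4|_5 = 4 ↦ 4|_6 = 4 ⇒ 3
(3) 3|_6 = 3 ↦ 3|_7 = 3 ⇒ 2
(4) 2|_7 = 2 ↦ 2|_8 = 2 ⇒ 1

2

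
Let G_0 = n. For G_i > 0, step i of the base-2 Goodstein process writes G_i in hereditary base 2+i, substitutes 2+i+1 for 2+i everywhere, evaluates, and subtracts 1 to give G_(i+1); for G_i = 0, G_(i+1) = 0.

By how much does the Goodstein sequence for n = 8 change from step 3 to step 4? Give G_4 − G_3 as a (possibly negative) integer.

base 2: 8 = 2^(2 + 1); at 3: 3^(3 + 1) = 81; next = 80
base 3: 80 = 2·3^3 + 2·3^2 + 2·3 + 2; at 4: 2·4^4 + 2·4^2 + 2·4 + 2 = 554; next = 553
base 4: 553 = 2·4^4 + 2·4^2 + 2·4 + 1; at 5: 2·5^5 + 2·5^2 + 2·5 + 1 = 6311; next = 6310
base 5: 6310 = 2·5^5 + 2·5^2 + 2·5; at 6: 2·6^6 + 2·6^2 + 2·6 = 93396; next = 93395

87085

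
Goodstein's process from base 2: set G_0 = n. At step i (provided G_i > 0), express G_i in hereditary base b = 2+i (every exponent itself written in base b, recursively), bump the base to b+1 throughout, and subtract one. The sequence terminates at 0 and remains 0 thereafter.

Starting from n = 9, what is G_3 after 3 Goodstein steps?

9842

step 0: 9 = 2^(2 + 1) + 1; sub 3 for 2: 3^(3 + 1) + 1; = 82; G_1 = 82−1 = 81
step 1: 81 = 3^(3 + 1); sub 4 for 3: 4^(4 + 1); = 1024; G_2 = 1024−1 = 1023
step 2: 1023 = 3·4^4 + 3·4^3 + 3·4^2 + 3·4 + 3; sub 5 for 4: 3·5^5 + 3·5^3 + 3·5^2 + 3·5 + 3; = 9843; G_3 = 9843−1 = 9842
step 3: 9842 = 3·5^5 + 3·5^3 + 3·5^2 + 3·5 + 2; sub 6 for 5: 3·6^6 + 3·6^3 + 3·6^2 + 3·6 + 2; = 140744; G_4 = 140744−1 = 140743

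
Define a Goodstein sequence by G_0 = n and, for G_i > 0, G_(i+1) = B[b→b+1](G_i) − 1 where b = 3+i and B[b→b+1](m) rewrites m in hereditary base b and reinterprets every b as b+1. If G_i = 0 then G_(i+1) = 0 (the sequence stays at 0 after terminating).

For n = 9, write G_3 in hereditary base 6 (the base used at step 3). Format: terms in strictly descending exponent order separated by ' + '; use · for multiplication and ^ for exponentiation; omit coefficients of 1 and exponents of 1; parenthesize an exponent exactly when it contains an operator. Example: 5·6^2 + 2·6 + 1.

3·6 + 1

base 3: 9 = 3^2; at 4: 4^2 = 16; next = 15
base 4: 15 = 3·4 + 3; at 5: 3·5 + 3 = 18; next = 17
base 5: 17 = 3·5 + 2; at 6: 3·6 + 2 = 20; next = 19
base 6: 19 = 3·6 + 1; at 7: 3·7 + 1 = 22; next = 21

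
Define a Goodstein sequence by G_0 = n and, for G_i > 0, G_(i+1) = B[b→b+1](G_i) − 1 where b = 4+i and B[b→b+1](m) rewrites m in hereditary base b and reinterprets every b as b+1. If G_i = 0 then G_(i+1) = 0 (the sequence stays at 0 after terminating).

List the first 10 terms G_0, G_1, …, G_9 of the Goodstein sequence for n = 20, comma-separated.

20, 29, 39, 51, 65, 81, 99, 107, 115, 123

20 —HB4→ 4^2 + 4 —bump→ 5^2 + 5 = 30 —(−1)→ 29
29 —HB5→ 5^2 + 4 —bump→ 6^2 + 4 = 40 —(−1)→ 39
39 —HB6→ 6^2 + 3 —bump→ 7^2 + 3 = 52 —(−1)→ 51
51 —HB7→ 7^2 + 2 —bump→ 8^2 + 2 = 66 —(−1)→ 65
65 —HB8→ 8^2 + 1 —bump→ 9^2 + 1 = 82 —(−1)→ 81
81 —HB9→ 9^2 —bump→ 10^2 = 100 —(−1)→ 99
99 —HB10→ 9·10 + 9 —bump→ 9·11 + 9 = 108 —(−1)→ 107
107 —HB11→ 9·11 + 8 —bump→ 9·12 + 8 = 116 —(−1)→ 115
115 —HB12→ 9·12 + 7 —bump→ 9·13 + 7 = 124 —(−1)→ 123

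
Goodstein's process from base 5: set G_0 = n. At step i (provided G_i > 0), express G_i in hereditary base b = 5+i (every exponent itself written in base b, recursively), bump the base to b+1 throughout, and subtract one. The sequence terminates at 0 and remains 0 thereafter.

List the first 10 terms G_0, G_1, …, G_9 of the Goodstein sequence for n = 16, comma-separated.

16, 18, 20, 21, 22, 23, 24, 25, 26, 27

step 0: 16 = 3·5 + 1; sub 6 for 5: 3·6 + 1; = 19; G_1 = 19−1 = 18
step 1: 18 = 3·6; sub 7 for 6: 3·7; = 21; G_2 = 21−1 = 20
step 2: 20 = 2·7 + 6; sub 8 for 7: 2·8 + 6; = 22; G_3 = 22−1 = 21
step 3: 21 = 2·8 + 5; sub 9 for 8: 2·9 + 5; = 23; G_4 = 23−1 = 22
step 4: 22 = 2·9 + 4; sub 10 for 9: 2·10 + 4; = 24; G_5 = 24−1 = 23
step 5: 23 = 2·10 + 3; sub 11 for 10: 2·11 + 3; = 25; G_6 = 25−1 = 24
step 6: 24 = 2·11 + 2; sub 12 for 11: 2·12 + 2; = 26; G_7 = 26−1 = 25
step 7: 25 = 2·12 + 1; sub 13 for 12: 2·13 + 1; = 27; G_8 = 27−1 = 26
step 8: 26 = 2·13; sub 14 for 13: 2·14; = 28; G_9 = 28−1 = 27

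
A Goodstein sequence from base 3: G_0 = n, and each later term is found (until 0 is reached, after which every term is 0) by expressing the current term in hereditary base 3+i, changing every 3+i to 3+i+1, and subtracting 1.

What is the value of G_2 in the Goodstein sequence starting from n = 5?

base 3: 5 = 3 + 2; at 4: 4 + 2 = 6; next = 5
base 4: 5 = 4 + 1; at 5: 5 + 1 = 6; next = 5

5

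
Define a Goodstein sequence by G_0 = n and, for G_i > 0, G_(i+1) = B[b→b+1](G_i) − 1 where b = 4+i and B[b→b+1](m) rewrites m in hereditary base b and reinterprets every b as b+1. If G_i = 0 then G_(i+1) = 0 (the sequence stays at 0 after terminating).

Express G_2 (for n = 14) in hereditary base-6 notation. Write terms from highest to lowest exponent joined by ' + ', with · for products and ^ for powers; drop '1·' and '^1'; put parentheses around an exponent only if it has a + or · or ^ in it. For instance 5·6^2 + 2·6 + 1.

G_0=14  [base 4] 3·4 + 2  →[4↦5]→  3·5 + 2 = 17  −1 ⇒ G_1=16
G_1=16  [base 5] 3·5 + 1  →[5↦6]→  3·6 + 1 = 19  −1 ⇒ G_2=18
G_2=18  [base 6] 3·6  →[6↦7]→  3·7 = 21  −1 ⇒ G_3=20

3·6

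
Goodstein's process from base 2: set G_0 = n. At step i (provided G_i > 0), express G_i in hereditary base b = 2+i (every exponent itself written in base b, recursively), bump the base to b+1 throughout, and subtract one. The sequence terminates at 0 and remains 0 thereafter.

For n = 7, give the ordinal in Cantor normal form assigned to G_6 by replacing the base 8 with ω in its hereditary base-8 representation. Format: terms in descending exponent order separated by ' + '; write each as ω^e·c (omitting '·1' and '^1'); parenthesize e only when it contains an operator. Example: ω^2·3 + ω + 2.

ω^7·7 + ω^6·7 + ω^5·7 + ω^4·7 + ω^3·7 + ω^2·7 + ω·7 + 7

G_0 = 7. HB_2(7) = 2^2 + 2 + 1. Bump = 31. G_1 = 30.
G_1 = 30. HB_3(30) = 3^3 + 3. Bump = 260. G_2 = 259.
G_2 = 259. HB_4(259) = 4^4 + 3. Bump = 3128. G_3 = 3127.
G_3 = 3127. HB_5(3127) = 5^5 + 2. Bump = 46658. G_4 = 46657.
G_4 = 46657. HB_6(46657) = 6^6 + 1. Bump = 823544. G_5 = 823543.
G_5 = 823543. HB_7(823543) = 7^7. Bump = 16777216. G_6 = 16777215.
G_6 = 16777215. HB_8(16777215) = 7·8^7 + 7·8^6 + 7·8^5 + 7·8^4 + 7·8^3 + 7·8^2 + 7·8 + 7. Bump = 37665880. G_7 = 37665879.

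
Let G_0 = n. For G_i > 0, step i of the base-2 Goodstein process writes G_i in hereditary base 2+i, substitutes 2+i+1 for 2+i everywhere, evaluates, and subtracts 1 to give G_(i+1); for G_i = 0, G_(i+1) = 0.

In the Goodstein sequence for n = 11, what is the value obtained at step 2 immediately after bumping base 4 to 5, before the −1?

G_0 = 11. HB_2(11) = 2^(2 + 1) + 2 + 1. Bump = 85. G_1 = 84.
G_1 = 84. HB_3(84) = 3^(3 + 1) + 3. Bump = 1028. G_2 = 1027.
G_2 = 1027. HB_4(1027) = 4^(4 + 1) + 3. Bump = 15628. G_3 = 15627.

15628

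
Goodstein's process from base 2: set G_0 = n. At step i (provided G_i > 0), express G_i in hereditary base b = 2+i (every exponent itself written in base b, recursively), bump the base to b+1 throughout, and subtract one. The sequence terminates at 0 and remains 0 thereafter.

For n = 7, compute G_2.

G_0=7  [base 2] 2^2 + 2 + 1  →[2↦3]→  3^3 + 3 + 1 = 31  −1 ⇒ G_1=30
G_1=30  [base 3] 3^3 + 3  →[3↦4]→  4^4 + 4 = 260  −1 ⇒ G_2=259
G_2=259  [base 4] 4^4 + 3  →[4↦5]→  5^5 + 3 = 3128  −1 ⇒ G_3=3127

259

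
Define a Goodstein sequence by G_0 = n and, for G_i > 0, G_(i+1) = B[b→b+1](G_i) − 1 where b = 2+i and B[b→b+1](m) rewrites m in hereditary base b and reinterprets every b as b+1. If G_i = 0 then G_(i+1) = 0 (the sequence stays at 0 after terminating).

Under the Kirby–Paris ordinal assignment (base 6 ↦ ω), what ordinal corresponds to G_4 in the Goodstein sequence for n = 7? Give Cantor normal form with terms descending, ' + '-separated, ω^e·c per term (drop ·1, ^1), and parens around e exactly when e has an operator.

(0) 7|_2 = 2^2 + 2 + 1 ↦ 3^3 + 3 + 1|_3 = 31 ⇒ 30
(1) 30|_3 = 3^3 + 3 ↦ 4^4 + 4|_4 = 260 ⇒ 259
(2) 259|_4 = 4^4 + 3 ↦ 5^5 + 3|_5 = 3128 ⇒ 3127
(3) 3127|_5 = 5^5 + 2 ↦ 6^6 + 2|_6 = 46658 ⇒ 46657
(4) 46657|_6 = 6^6 + 1 ↦ 7^7 + 1|_7 = 823544 ⇒ 823543

ω^ω + 1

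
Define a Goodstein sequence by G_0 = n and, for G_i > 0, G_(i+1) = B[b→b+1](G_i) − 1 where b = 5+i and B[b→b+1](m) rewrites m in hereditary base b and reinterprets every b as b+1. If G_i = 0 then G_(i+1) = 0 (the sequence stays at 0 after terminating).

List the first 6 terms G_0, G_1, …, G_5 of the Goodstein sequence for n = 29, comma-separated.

i=0: 29 = 5^2 + 4 (b=5); 5→6: 6^2 + 4 = 40; 40−1 = 39
i=1: 39 = 6^2 + 3 (b=6); 6→7: 7^2 + 3 = 52; 52−1 = 51
i=2: 51 = 7^2 + 2 (b=7); 7→8: 8^2 + 2 = 66; 66−1 = 65
i=3: 65 = 8^2 + 1 (b=8); 8→9: 9^2 + 1 = 82; 82−1 = 81
i=4: 81 = 9^2 (b=9); 9→10: 10^2 = 100; 100−1 = 99

29, 39, 51, 65, 81, 99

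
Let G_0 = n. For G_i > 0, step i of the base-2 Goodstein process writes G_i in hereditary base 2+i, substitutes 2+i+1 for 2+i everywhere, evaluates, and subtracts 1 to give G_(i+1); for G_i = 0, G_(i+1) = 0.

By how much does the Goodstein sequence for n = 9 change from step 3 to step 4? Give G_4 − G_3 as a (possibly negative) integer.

130901

[0] 9 ≡ 2^(2 + 1) + 1 (base 2). Lift 3: 82. −1: 81.
[1] 81 ≡ 3^(3 + 1) (base 3). Lift 4: 1024. −1: 1023.
[2] 1023 ≡ 3·4^4 + 3·4^3 + 3·4^2 + 3·4 + 3 (base 4). Lift 5: 9843. −1: 9842.
[3] 9842 ≡ 3·5^5 + 3·5^3 + 3·5^2 + 3·5 + 2 (base 5). Lift 6: 140744. −1: 140743.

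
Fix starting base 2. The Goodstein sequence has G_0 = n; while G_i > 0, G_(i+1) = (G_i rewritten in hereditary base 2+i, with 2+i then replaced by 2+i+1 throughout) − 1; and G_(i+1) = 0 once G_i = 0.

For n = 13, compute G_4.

280711

i=0: 13 = 2^(2 + 1) + 2^2 + 1 (b=2); 2→3: 3^(3 + 1) + 3^3 + 1 = 109; 109−1 = 108
i=1: 108 = 3^(3 + 1) + 3^3 (b=3); 3→4: 4^(4 + 1) + 4^4 = 1280; 1280−1 = 1279
i=2: 1279 = 4^(4 + 1) + 3·4^3 + 3·4^2 + 3·4 + 3 (b=4); 4→5: 5^(5 + 1) + 3·5^3 + 3·5^2 + 3·5 + 3 = 16093; 16093−1 = 16092
i=3: 16092 = 5^(5 + 1) + 3·5^3 + 3·5^2 + 3·5 + 2 (b=5); 5→6: 6^(6 + 1) + 3·6^3 + 3·6^2 + 3·6 + 2 = 280712; 280712−1 = 280711
i=4: 280711 = 6^(6 + 1) + 3·6^3 + 3·6^2 + 3·6 + 1 (b=6); 6→7: 7^(7 + 1) + 3·7^3 + 3·7^2 + 3·7 + 1 = 5765999; 5765999−1 = 5765998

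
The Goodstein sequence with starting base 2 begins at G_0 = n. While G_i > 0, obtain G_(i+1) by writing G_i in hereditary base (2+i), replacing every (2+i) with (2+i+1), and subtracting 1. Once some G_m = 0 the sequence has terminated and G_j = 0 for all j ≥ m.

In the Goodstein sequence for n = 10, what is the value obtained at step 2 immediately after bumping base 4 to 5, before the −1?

15626

(0) 10|_2 = 2^(2 + 1) + 2 ↦ 3^(3 + 1) + 3|_3 = 84 ⇒ 83
(1) 83|_3 = 3^(3 + 1) + 2 ↦ 4^(4 + 1) + 2|_4 = 1026 ⇒ 1025
(2) 1025|_4 = 4^(4 + 1) + 1 ↦ 5^(5 + 1) + 1|_5 = 15626 ⇒ 15625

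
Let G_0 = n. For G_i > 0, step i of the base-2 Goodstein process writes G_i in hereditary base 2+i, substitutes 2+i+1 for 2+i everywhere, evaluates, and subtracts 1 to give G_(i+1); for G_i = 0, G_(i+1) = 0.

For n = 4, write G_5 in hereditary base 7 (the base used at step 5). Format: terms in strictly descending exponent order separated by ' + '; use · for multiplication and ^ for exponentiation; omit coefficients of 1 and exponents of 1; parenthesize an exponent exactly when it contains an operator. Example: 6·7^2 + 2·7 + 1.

4 —HB2→ 2^2 —bump→ 3^3 = 27 —(−1)→ 26
26 —HB3→ 2·3^2 + 2·3 + 2 —bump→ 2·4^2 + 2·4 + 2 = 42 —(−1)→ 41
41 —HB4→ 2·4^2 + 2·4 + 1 —bump→ 2·5^2 + 2·5 + 1 = 61 —(−1)→ 60
60 —HB5→ 2·5^2 + 2·5 —bump→ 2·6^2 + 2·6 = 84 —(−1)→ 83
83 —HB6→ 2·6^2 + 6 + 5 —bump→ 2·7^2 + 7 + 5 = 110 —(−1)→ 109

2·7^2 + 7 + 4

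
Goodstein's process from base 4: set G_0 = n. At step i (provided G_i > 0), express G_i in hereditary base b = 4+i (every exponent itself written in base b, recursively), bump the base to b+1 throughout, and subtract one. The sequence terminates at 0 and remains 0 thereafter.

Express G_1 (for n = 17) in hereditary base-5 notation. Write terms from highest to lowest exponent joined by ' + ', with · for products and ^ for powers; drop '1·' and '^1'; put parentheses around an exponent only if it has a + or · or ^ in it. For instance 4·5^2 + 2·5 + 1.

(0) 17|_4 = 4^2 + 1 ↦ 5^2 + 1|_5 = 26 ⇒ 25
(1) 25|_5 = 5^2 ↦ 6^2|_6 = 36 ⇒ 35

5^2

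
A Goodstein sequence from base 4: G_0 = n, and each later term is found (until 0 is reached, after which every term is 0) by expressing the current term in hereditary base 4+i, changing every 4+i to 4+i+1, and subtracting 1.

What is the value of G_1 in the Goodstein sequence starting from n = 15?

(0) 15|_4 = 3·4 + 3 ↦ 3·5 + 3|_5 = 18 ⇒ 17
(1) 17|_5 = 3·5 + 2 ↦ 3·6 + 2|_6 = 20 ⇒ 19

17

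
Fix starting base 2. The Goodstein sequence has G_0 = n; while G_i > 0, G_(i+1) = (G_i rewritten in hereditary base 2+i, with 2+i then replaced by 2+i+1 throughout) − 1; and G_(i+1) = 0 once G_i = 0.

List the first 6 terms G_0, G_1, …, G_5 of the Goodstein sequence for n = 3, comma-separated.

i=0: 3 = 2 + 1 (b=2); 2→3: 3 + 1 = 4; 4−1 = 3
i=1: 3 = 3 (b=3); 3→4: 4 = 4; 4−1 = 3
i=2: 3 = 3 (b=4); 4→5: 3 = 3; 3−1 = 2
i=3: 2 = 2 (b=5); 5→6: 2 = 2; 2−1 = 1
i=4: 1 = 1 (b=6); 6→7: 1 = 1; 1−1 = 0

3, 3, 3, 2, 1, 0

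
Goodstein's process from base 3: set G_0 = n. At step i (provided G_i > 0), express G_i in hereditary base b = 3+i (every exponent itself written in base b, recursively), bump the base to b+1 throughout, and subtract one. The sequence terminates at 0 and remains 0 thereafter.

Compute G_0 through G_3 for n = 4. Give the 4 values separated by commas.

4, 4, 4, 3

4 —HB3→ 3 + 1 —bump→ 4 + 1 = 5 —(−1)→ 4
4 —HB4→ 4 —bump→ 5 = 5 —(−1)→ 4
4 —HB5→ 4 —bump→ 4 = 4 —(−1)→ 3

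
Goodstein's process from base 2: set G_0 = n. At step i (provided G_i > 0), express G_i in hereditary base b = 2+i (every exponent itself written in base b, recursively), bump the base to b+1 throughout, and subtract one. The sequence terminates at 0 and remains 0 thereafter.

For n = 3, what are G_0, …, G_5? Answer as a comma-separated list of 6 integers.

3, 3, 3, 2, 1, 0

step 0: 3 = 2 + 1; sub 3 for 2: 3 + 1; = 4; G_1 = 4−1 = 3
step 1: 3 = 3; sub 4 for 3: 4; = 4; G_2 = 4−1 = 3
step 2: 3 = 3; sub 5 for 4: 3; = 3; G_3 = 3−1 = 2
step 3: 2 = 2; sub 6 for 5: 2; = 2; G_4 = 2−1 = 1
step 4: 1 = 1; sub 7 for 6: 1; = 1; G_5 = 1−1 = 0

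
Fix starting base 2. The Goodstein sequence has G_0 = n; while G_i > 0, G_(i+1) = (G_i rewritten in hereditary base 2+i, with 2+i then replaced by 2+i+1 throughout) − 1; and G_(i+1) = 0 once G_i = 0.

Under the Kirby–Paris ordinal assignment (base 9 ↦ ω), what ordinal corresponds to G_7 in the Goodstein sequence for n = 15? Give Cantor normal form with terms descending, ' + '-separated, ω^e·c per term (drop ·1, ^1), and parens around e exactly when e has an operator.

ω^(ω + 1) + ω^7·7 + ω^6·7 + ω^5·7 + ω^4·7 + ω^3·7 + ω^2·7 + ω·7 + 6

15 —HB2→ 2^(2 + 1) + 2^2 + 2 + 1 —bump→ 3^(3 + 1) + 3^3 + 3 + 1 = 112 —(−1)→ 111
111 —HB3→ 3^(3 + 1) + 3^3 + 3 —bump→ 4^(4 + 1) + 4^4 + 4 = 1284 —(−1)→ 1283
1283 —HB4→ 4^(4 + 1) + 4^4 + 3 —bump→ 5^(5 + 1) + 5^5 + 3 = 18753 —(−1)→ 18752
18752 —HB5→ 5^(5 + 1) + 5^5 + 2 —bump→ 6^(6 + 1) + 6^6 + 2 = 326594 —(−1)→ 326593
326593 —HB6→ 6^(6 + 1) + 6^6 + 1 —bump→ 7^(7 + 1) + 7^7 + 1 = 6588345 —(−1)→ 6588344
6588344 —HB7→ 7^(7 + 1) + 7^7 —bump→ 8^(8 + 1) + 8^8 = 150994944 —(−1)→ 150994943
150994943 —HB8→ 8^(8 + 1) + 7·8^7 + 7·8^6 + 7·8^5 + 7·8^4 + 7·8^3 + 7·8^2 + 7·8 + 7 —bump→ 9^(9 + 1) + 7·9^7 + 7·9^6 + 7·9^5 + 7·9^4 + 7·9^3 + 7·9^2 + 7·9 + 7 = 3524450281 —(−1)→ 3524450280
3524450280 —HB9→ 9^(9 + 1) + 7·9^7 + 7·9^6 + 7·9^5 + 7·9^4 + 7·9^3 + 7·9^2 + 7·9 + 6 —bump→ 10^(10 + 1) + 7·10^7 + 7·10^6 + 7·10^5 + 7·10^4 + 7·10^3 + 7·10^2 + 7·10 + 6 = 100077777776 —(−1)→ 100077777775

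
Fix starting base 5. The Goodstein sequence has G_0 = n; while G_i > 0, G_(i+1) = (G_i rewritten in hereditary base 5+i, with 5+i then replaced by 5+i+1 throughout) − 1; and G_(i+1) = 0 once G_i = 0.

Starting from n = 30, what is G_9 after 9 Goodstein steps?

step 0: 30 = 5^2 + 5; sub 6 for 5: 6^2 + 6; = 42; G_1 = 42−1 = 41
step 1: 41 = 6^2 + 5; sub 7 for 6: 7^2 + 5; = 54; G_2 = 54−1 = 53
step 2: 53 = 7^2 + 4; sub 8 for 7: 8^2 + 4; = 68; G_3 = 68−1 = 67
step 3: 67 = 8^2 + 3; sub 9 for 8: 9^2 + 3; = 84; G_4 = 84−1 = 83
step 4: 83 = 9^2 + 2; sub 10 for 9: 10^2 + 2; = 102; G_5 = 102−1 = 101
step 5: 101 = 10^2 + 1; sub 11 for 10: 11^2 + 1; = 122; G_6 = 122−1 = 121
step 6: 121 = 11^2; sub 12 for 11: 12^2; = 144; G_7 = 144−1 = 143
step 7: 143 = 11·12 + 11; sub 13 for 12: 11·13 + 11; = 154; G_8 = 154−1 = 153
step 8: 153 = 11·13 + 10; sub 14 for 13: 11·14 + 10; = 164; G_9 = 164−1 = 163

163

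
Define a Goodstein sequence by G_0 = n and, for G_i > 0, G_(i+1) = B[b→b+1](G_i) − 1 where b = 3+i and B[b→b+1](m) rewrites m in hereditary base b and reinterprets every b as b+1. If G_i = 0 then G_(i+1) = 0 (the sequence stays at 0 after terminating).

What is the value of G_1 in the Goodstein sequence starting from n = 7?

7 —HB3→ 2·3 + 1 —bump→ 2·4 + 1 = 9 —(−1)→ 8
8 —HB4→ 2·4 —bump→ 2·5 = 10 —(−1)→ 9

8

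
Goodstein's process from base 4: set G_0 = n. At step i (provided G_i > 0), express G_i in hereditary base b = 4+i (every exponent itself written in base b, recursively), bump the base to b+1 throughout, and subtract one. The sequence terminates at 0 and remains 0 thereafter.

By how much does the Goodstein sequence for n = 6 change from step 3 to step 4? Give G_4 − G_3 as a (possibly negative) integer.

-1

base 4: 6 = 4 + 2; at 5: 5 + 2 = 7; next = 6
base 5: 6 = 5 + 1; at 6: 6 + 1 = 7; next = 6
base 6: 6 = 6; at 7: 7 = 7; next = 6
base 7: 6 = 6; at 8: 6 = 6; next = 5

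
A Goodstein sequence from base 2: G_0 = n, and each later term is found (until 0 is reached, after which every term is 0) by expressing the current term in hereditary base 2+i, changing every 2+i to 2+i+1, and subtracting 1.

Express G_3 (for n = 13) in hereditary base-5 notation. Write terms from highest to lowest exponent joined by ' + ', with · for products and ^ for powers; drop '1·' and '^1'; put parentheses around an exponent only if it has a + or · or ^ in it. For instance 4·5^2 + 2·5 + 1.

i=0: 13 = 2^(2 + 1) + 2^2 + 1 (b=2); 2→3: 3^(3 + 1) + 3^3 + 1 = 109; 109−1 = 108
i=1: 108 = 3^(3 + 1) + 3^3 (b=3); 3→4: 4^(4 + 1) + 4^4 = 1280; 1280−1 = 1279
i=2: 1279 = 4^(4 + 1) + 3·4^3 + 3·4^2 + 3·4 + 3 (b=4); 4→5: 5^(5 + 1) + 3·5^3 + 3·5^2 + 3·5 + 3 = 16093; 16093−1 = 16092
i=3: 16092 = 5^(5 + 1) + 3·5^3 + 3·5^2 + 3·5 + 2 (b=5); 5→6: 6^(6 + 1) + 3·6^3 + 3·6^2 + 3·6 + 2 = 280712; 280712−1 = 280711

5^(5 + 1) + 3·5^3 + 3·5^2 + 3·5 + 2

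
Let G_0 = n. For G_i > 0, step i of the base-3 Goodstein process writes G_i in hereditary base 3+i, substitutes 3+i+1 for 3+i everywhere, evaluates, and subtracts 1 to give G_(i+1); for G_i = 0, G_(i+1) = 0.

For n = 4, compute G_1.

4

step 0: 4 = 3 + 1; sub 4 for 3: 4 + 1; = 5; G_1 = 5−1 = 4
step 1: 4 = 4; sub 5 for 4: 5; = 5; G_2 = 5−1 = 4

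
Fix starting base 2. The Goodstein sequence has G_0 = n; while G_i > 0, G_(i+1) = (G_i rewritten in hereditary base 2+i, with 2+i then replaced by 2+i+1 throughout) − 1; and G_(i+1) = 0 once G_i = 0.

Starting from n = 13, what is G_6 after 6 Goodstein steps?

G_0 = 13. HB_2(13) = 2^(2 + 1) + 2^2 + 1. Bump = 109. G_1 = 108.
G_1 = 108. HB_3(108) = 3^(3 + 1) + 3^3. Bump = 1280. G_2 = 1279.
G_2 = 1279. HB_4(1279) = 4^(4 + 1) + 3·4^3 + 3·4^2 + 3·4 + 3. Bump = 16093. G_3 = 16092.
G_3 = 16092. HB_5(16092) = 5^(5 + 1) + 3·5^3 + 3·5^2 + 3·5 + 2. Bump = 280712. G_4 = 280711.
G_4 = 280711. HB_6(280711) = 6^(6 + 1) + 3·6^3 + 3·6^2 + 3·6 + 1. Bump = 5765999. G_5 = 5765998.
G_5 = 5765998. HB_7(5765998) = 7^(7 + 1) + 3·7^3 + 3·7^2 + 3·7. Bump = 134219480. G_6 = 134219479.
G_6 = 134219479. HB_8(134219479) = 8^(8 + 1) + 3·8^3 + 3·8^2 + 2·8 + 7. Bump = 3486786856. G_7 = 3486786855.

134219479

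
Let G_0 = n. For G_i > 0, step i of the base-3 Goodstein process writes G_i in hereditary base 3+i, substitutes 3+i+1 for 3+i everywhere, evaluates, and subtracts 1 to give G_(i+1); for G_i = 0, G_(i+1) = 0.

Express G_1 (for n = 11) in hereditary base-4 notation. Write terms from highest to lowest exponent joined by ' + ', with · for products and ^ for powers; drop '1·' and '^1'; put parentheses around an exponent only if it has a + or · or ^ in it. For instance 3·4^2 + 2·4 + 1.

G_0 = 11. HB_3(11) = 3^2 + 2. Bump = 18. G_1 = 17.
G_1 = 17. HB_4(17) = 4^2 + 1. Bump = 26. G_2 = 25.

4^2 + 1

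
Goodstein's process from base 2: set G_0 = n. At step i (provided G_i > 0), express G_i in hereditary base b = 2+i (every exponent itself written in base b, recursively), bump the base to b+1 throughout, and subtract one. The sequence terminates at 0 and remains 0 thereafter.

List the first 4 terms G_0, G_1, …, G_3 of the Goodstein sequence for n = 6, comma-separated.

6, 29, 257, 3125

base 2: 6 = 2^2 + 2; at 3: 3^3 + 3 = 30; next = 29
base 3: 29 = 3^3 + 2; at 4: 4^4 + 2 = 258; next = 257
base 4: 257 = 4^4 + 1; at 5: 5^5 + 1 = 3126; next = 3125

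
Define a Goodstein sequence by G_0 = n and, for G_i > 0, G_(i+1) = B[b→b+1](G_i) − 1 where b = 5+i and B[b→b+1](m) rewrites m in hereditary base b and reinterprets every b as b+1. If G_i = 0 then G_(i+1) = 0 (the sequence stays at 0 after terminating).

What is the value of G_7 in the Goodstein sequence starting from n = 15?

i=0: 15 = 3·5 (b=5); 5→6: 3·6 = 18; 18−1 = 17
i=1: 17 = 2·6 + 5 (b=6); 6→7: 2·7 + 5 = 19; 19−1 = 18
i=2: 18 = 2·7 + 4 (b=7); 7→8: 2·8 + 4 = 20; 20−1 = 19
i=3: 19 = 2·8 + 3 (b=8); 8→9: 2·9 + 3 = 21; 21−1 = 20
i=4: 20 = 2·9 + 2 (b=9); 9→10: 2·10 + 2 = 22; 22−1 = 21
i=5: 21 = 2·10 + 1 (b=10); 10→11: 2·11 + 1 = 23; 23−1 = 22
i=6: 22 = 2·11 (b=11); 11→12: 2·12 = 24; 24−1 = 23
i=7: 23 = 12 + 11 (b=12); 12→13: 13 + 11 = 24; 24−1 = 23

23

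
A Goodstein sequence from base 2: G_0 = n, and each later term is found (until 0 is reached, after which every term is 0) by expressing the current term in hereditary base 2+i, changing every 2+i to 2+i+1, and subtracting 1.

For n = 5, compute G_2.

(0) 5|_2 = 2^2 + 1 ↦ 3^3 + 1|_3 = 28 ⇒ 27
(1) 27|_3 = 3^3 ↦ 4^4|_4 = 256 ⇒ 255
(2) 255|_4 = 3·4^3 + 3·4^2 + 3·4 + 3 ↦ 3·5^3 + 3·5^2 + 3·5 + 3|_5 = 468 ⇒ 467

255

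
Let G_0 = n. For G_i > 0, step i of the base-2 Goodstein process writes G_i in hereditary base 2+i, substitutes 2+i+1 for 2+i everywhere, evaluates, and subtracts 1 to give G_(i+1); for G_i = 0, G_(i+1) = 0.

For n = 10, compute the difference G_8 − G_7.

48063120959

G_0 = 10. HB_2(10) = 2^(2 + 1) + 2. Bump = 84. G_1 = 83.
G_1 = 83. HB_3(83) = 3^(3 + 1) + 2. Bump = 1026. G_2 = 1025.
G_2 = 1025. HB_4(1025) = 4^(4 + 1) + 1. Bump = 15626. G_3 = 15625.
G_3 = 15625. HB_5(15625) = 5^(5 + 1). Bump = 279936. G_4 = 279935.
G_4 = 279935. HB_6(279935) = 5·6^6 + 5·6^5 + 5·6^4 + 5·6^3 + 5·6^2 + 5·6 + 5. Bump = 4215755. G_5 = 4215754.
G_5 = 4215754. HB_7(4215754) = 5·7^7 + 5·7^5 + 5·7^4 + 5·7^3 + 5·7^2 + 5·7 + 4. Bump = 84073324. G_6 = 84073323.
G_6 = 84073323. HB_8(84073323) = 5·8^8 + 5·8^5 + 5·8^4 + 5·8^3 + 5·8^2 + 5·8 + 3. Bump = 1937434593. G_7 = 1937434592.
G_7 = 1937434592. HB_9(1937434592) = 5·9^9 + 5·9^5 + 5·9^4 + 5·9^3 + 5·9^2 + 5·9 + 2. Bump = 50000555552. G_8 = 50000555551.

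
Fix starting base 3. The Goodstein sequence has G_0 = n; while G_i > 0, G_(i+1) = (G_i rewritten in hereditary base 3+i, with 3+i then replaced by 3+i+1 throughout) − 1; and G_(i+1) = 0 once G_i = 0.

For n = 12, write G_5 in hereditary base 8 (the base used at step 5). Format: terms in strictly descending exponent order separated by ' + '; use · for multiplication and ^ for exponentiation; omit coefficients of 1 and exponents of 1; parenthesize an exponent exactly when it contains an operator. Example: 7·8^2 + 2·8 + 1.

G_0 = 12. HB_3(12) = 3^2 + 3. Bump = 20. G_1 = 19.
G_1 = 19. HB_4(19) = 4^2 + 3. Bump = 28. G_2 = 27.
G_2 = 27. HB_5(27) = 5^2 + 2. Bump = 38. G_3 = 37.
G_3 = 37. HB_6(37) = 6^2 + 1. Bump = 50. G_4 = 49.
G_4 = 49. HB_7(49) = 7^2. Bump = 64. G_5 = 63.
G_5 = 63. HB_8(63) = 7·8 + 7. Bump = 70. G_6 = 69.

7·8 + 7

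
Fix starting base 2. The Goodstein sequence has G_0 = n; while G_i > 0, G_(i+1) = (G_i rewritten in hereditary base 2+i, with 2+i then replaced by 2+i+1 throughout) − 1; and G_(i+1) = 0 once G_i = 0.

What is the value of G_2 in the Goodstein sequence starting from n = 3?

3

[0] 3 ≡ 2 + 1 (base 2). Lift 3: 4. −1: 3.
[1] 3 ≡ 3 (base 3). Lift 4: 4. −1: 3.
[2] 3 ≡ 3 (base 4). Lift 5: 3. −1: 2.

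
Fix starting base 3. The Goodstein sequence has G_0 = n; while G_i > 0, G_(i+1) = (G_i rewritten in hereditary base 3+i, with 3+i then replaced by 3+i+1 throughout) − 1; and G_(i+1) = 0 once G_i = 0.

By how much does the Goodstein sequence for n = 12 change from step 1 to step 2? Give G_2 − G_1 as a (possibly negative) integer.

G_0=12  [base 3] 3^2 + 3  →[3↦4]→  4^2 + 4 = 20  −1 ⇒ G_1=19
G_1=19  [base 4] 4^2 + 3  →[4↦5]→  5^2 + 3 = 28  −1 ⇒ G_2=27

8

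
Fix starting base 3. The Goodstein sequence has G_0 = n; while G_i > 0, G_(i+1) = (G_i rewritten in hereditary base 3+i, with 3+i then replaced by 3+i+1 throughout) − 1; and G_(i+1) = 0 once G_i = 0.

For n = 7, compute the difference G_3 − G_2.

7 —HB3→ 2·3 + 1 —bump→ 2·4 + 1 = 9 —(−1)→ 8
8 —HB4→ 2·4 —bump→ 2·5 = 10 —(−1)→ 9
9 —HB5→ 5 + 4 —bump→ 6 + 4 = 10 —(−1)→ 9

0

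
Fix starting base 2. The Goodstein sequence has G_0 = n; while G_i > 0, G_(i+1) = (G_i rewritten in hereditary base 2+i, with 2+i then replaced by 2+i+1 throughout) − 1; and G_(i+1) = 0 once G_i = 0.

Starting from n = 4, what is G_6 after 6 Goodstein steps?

(0) 4|_2 = 2^2 ↦ 3^3|_3 = 27 ⇒ 26
(1) 26|_3 = 2·3^2 + 2·3 + 2 ↦ 2·4^2 + 2·4 + 2|_4 = 42 ⇒ 41
(2) 41|_4 = 2·4^2 + 2·4 + 1 ↦ 2·5^2 + 2·5 + 1|_5 = 61 ⇒ 60
(3) 60|_5 = 2·5^2 + 2·5 ↦ 2·6^2 + 2·6|_6 = 84 ⇒ 83
(4) 83|_6 = 2·6^2 + 6 + 5 ↦ 2·7^2 + 7 + 5|_7 = 110 ⇒ 109
(5) 109|_7 = 2·7^2 + 7 + 4 ↦ 2·8^2 + 8 + 4|_8 = 140 ⇒ 139

139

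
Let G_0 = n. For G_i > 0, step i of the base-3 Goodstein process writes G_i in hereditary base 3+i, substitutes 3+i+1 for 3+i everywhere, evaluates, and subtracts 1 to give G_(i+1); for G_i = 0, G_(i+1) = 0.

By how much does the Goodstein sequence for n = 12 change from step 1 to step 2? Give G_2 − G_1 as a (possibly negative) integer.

i=0: 12 = 3^2 + 3 (b=3); 3→4: 4^2 + 4 = 20; 20−1 = 19
i=1: 19 = 4^2 + 3 (b=4); 4→5: 5^2 + 3 = 28; 28−1 = 27

8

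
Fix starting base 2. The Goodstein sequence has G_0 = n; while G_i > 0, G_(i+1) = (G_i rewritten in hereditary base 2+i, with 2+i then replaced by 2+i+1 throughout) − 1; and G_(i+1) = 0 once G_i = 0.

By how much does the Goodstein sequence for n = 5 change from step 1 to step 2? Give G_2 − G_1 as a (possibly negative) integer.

228

(0) 5|_2 = 2^2 + 1 ↦ 3^3 + 1|_3 = 28 ⇒ 27
(1) 27|_3 = 3^3 ↦ 4^4|_4 = 256 ⇒ 255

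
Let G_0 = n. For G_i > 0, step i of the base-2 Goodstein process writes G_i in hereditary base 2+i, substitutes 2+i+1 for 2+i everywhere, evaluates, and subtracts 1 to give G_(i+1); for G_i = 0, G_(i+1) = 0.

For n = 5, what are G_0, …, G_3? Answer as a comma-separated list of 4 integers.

base 2: 5 = 2^2 + 1; at 3: 3^3 + 1 = 28; next = 27
base 3: 27 = 3^3; at 4: 4^4 = 256; next = 255
base 4: 255 = 3·4^3 + 3·4^2 + 3·4 + 3; at 5: 3·5^3 + 3·5^2 + 3·5 + 3 = 468; next = 467

5, 27, 255, 467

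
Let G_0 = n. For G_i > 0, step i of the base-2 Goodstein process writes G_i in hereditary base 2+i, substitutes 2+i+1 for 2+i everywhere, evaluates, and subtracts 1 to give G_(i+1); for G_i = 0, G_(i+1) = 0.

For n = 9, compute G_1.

G_0=9  [base 2] 2^(2 + 1) + 1  →[2↦3]→  3^(3 + 1) + 1 = 82  −1 ⇒ G_1=81
G_1=81  [base 3] 3^(3 + 1)  →[3↦4]→  4^(4 + 1) = 1024  −1 ⇒ G_2=1023

81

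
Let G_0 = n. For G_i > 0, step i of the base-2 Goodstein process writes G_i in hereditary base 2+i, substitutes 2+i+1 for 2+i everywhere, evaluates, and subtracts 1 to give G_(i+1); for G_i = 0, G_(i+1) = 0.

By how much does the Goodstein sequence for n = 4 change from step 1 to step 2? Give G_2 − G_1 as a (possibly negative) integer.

G_0 = 4. HB_2(4) = 2^2. Bump = 27. G_1 = 26.
G_1 = 26. HB_3(26) = 2·3^2 + 2·3 + 2. Bump = 42. G_2 = 41.

15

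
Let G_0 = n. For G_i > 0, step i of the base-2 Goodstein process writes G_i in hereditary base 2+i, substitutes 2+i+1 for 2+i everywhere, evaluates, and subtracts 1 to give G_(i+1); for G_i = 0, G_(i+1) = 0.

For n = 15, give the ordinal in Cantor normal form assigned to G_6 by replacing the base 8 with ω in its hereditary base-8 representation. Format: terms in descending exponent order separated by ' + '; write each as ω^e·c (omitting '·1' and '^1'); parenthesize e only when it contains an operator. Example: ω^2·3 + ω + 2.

15 —HB2→ 2^(2 + 1) + 2^2 + 2 + 1 —bump→ 3^(3 + 1) + 3^3 + 3 + 1 = 112 —(−1)→ 111
111 —HB3→ 3^(3 + 1) + 3^3 + 3 —bump→ 4^(4 + 1) + 4^4 + 4 = 1284 —(−1)→ 1283
1283 —HB4→ 4^(4 + 1) + 4^4 + 3 —bump→ 5^(5 + 1) + 5^5 + 3 = 18753 —(−1)→ 18752
18752 —HB5→ 5^(5 + 1) + 5^5 + 2 —bump→ 6^(6 + 1) + 6^6 + 2 = 326594 —(−1)→ 326593
326593 —HB6→ 6^(6 + 1) + 6^6 + 1 —bump→ 7^(7 + 1) + 7^7 + 1 = 6588345 —(−1)→ 6588344
6588344 —HB7→ 7^(7 + 1) + 7^7 —bump→ 8^(8 + 1) + 8^8 = 150994944 —(−1)→ 150994943

ω^(ω + 1) + ω^7·7 + ω^6·7 + ω^5·7 + ω^4·7 + ω^3·7 + ω^2·7 + ω·7 + 7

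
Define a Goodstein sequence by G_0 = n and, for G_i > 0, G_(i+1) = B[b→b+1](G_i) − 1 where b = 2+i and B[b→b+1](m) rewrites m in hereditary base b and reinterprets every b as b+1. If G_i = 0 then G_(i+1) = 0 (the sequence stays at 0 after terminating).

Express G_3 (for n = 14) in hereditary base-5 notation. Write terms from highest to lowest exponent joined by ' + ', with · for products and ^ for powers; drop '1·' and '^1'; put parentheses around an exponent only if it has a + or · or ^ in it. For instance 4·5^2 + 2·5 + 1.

5^(5 + 1) + 5^5

G_0 = 14. HB_2(14) = 2^(2 + 1) + 2^2 + 2. Bump = 111. G_1 = 110.
G_1 = 110. HB_3(110) = 3^(3 + 1) + 3^3 + 2. Bump = 1282. G_2 = 1281.
G_2 = 1281. HB_4(1281) = 4^(4 + 1) + 4^4 + 1. Bump = 18751. G_3 = 18750.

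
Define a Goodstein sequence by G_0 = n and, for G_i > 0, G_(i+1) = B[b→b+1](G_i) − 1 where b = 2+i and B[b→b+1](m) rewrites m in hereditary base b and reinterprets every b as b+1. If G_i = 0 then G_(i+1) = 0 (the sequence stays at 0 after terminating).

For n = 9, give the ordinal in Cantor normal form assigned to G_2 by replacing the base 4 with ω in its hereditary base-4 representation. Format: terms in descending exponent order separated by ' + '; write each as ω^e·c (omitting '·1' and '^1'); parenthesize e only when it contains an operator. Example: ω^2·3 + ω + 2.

[0] 9 ≡ 2^(2 + 1) + 1 (base 2). Lift 3: 82. −1: 81.
[1] 81 ≡ 3^(3 + 1) (base 3). Lift 4: 1024. −1: 1023.

ω^ω·3 + ω^3·3 + ω^2·3 + ω·3 + 3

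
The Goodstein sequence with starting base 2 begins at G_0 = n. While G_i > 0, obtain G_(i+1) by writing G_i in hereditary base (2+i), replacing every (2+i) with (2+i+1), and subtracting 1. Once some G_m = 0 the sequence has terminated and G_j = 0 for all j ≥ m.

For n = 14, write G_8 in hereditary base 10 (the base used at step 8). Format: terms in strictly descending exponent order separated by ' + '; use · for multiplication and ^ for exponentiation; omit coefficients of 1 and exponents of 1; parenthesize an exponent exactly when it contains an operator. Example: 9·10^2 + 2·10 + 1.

10^(10 + 1) + 5·10^5 + 5·10^4 + 5·10^3 + 5·10^2 + 5·10 + 1

base 2: 14 = 2^(2 + 1) + 2^2 + 2; at 3: 3^(3 + 1) + 3^3 + 3 = 111; next = 110
base 3: 110 = 3^(3 + 1) + 3^3 + 2; at 4: 4^(4 + 1) + 4^4 + 2 = 1282; next = 1281
base 4: 1281 = 4^(4 + 1) + 4^4 + 1; at 5: 5^(5 + 1) + 5^5 + 1 = 18751; next = 18750
base 5: 18750 = 5^(5 + 1) + 5^5; at 6: 6^(6 + 1) + 6^6 = 326592; next = 326591
base 6: 326591 = 6^(6 + 1) + 5·6^5 + 5·6^4 + 5·6^3 + 5·6^2 + 5·6 + 5; at 7: 7^(7 + 1) + 5·7^5 + 5·7^4 + 5·7^3 + 5·7^2 + 5·7 + 5 = 5862841; next = 5862840
base 7: 5862840 = 7^(7 + 1) + 5·7^5 + 5·7^4 + 5·7^3 + 5·7^2 + 5·7 + 4; at 8: 8^(8 + 1) + 5·8^5 + 5·8^4 + 5·8^3 + 5·8^2 + 5·8 + 4 = 134404972; next = 134404971
base 8: 134404971 = 8^(8 + 1) + 5·8^5 + 5·8^4 + 5·8^3 + 5·8^2 + 5·8 + 3; at 9: 9^(9 + 1) + 5·9^5 + 5·9^4 + 5·9^3 + 5·9^2 + 5·9 + 3 = 3487116549; next = 3487116548
base 9: 3487116548 = 9^(9 + 1) + 5·9^5 + 5·9^4 + 5·9^3 + 5·9^2 + 5·9 + 2; at 10: 10^(10 + 1) + 5·10^5 + 5·10^4 + 5·10^3 + 5·10^2 + 5·10 + 2 = 100000555552; next = 100000555551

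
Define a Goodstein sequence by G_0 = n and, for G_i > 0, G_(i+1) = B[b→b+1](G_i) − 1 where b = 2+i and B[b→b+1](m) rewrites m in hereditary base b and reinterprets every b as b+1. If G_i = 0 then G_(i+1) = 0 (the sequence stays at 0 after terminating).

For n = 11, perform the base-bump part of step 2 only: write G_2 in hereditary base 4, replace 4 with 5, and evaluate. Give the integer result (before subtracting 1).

15628

step 0: 11 = 2^(2 + 1) + 2 + 1; sub 3 for 2: 3^(3 + 1) + 3 + 1; = 85; G_1 = 85−1 = 84
step 1: 84 = 3^(3 + 1) + 3; sub 4 for 3: 4^(4 + 1) + 4; = 1028; G_2 = 1028−1 = 1027
step 2: 1027 = 4^(4 + 1) + 3; sub 5 for 4: 5^(5 + 1) + 3; = 15628; G_3 = 15628−1 = 15627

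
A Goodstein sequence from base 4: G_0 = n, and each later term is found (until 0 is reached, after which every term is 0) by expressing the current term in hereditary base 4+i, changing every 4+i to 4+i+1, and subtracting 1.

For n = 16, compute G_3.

30

[0] 16 ≡ 4^2 (base 4). Lift 5: 25. −1: 24.
[1] 24 ≡ 4·5 + 4 (base 5). Lift 6: 28. −1: 27.
[2] 27 ≡ 4·6 + 3 (base 6). Lift 7: 31. −1: 30.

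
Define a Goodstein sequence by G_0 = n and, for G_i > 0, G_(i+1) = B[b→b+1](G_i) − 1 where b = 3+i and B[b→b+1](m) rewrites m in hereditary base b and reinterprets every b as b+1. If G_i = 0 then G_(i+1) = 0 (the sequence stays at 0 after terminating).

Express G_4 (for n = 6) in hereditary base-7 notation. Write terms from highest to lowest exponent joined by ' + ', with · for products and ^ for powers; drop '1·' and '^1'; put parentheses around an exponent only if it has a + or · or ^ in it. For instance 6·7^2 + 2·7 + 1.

7

6 —HB3→ 2·3 —bump→ 2·4 = 8 —(−1)→ 7
7 —HB4→ 4 + 3 —bump→ 5 + 3 = 8 —(−1)→ 7
7 —HB5→ 5 + 2 —bump→ 6 + 2 = 8 —(−1)→ 7
7 —HB6→ 6 + 1 —bump→ 7 + 1 = 8 —(−1)→ 7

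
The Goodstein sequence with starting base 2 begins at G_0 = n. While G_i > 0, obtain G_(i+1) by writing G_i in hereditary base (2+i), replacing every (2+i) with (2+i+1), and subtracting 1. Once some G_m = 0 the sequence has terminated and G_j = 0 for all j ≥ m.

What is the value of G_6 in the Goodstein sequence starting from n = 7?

7 —HB2→ 2^2 + 2 + 1 —bump→ 3^3 + 3 + 1 = 31 —(−1)→ 30
30 —HB3→ 3^3 + 3 —bump→ 4^4 + 4 = 260 —(−1)→ 259
259 —HB4→ 4^4 + 3 —bump→ 5^5 + 3 = 3128 —(−1)→ 3127
3127 —HB5→ 5^5 + 2 —bump→ 6^6 + 2 = 46658 —(−1)→ 46657
46657 —HB6→ 6^6 + 1 —bump→ 7^7 + 1 = 823544 —(−1)→ 823543
823543 —HB7→ 7^7 —bump→ 8^8 = 16777216 —(−1)→ 16777215

16777215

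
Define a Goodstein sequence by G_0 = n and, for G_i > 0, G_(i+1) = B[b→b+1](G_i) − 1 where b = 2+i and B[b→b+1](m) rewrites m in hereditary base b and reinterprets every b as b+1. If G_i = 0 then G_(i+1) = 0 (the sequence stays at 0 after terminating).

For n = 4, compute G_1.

4 —HB2→ 2^2 —bump→ 3^3 = 27 —(−1)→ 26
26 —HB3→ 2·3^2 + 2·3 + 2 —bump→ 2·4^2 + 2·4 + 2 = 42 —(−1)→ 41

26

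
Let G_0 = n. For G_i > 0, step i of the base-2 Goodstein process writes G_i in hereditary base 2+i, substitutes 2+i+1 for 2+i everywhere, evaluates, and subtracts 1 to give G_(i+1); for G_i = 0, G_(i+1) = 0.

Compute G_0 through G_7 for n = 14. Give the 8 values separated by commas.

14, 110, 1281, 18750, 326591, 5862840, 134404971, 3487116548

14 —HB2→ 2^(2 + 1) + 2^2 + 2 —bump→ 3^(3 + 1) + 3^3 + 3 = 111 —(−1)→ 110
110 —HB3→ 3^(3 + 1) + 3^3 + 2 —bump→ 4^(4 + 1) + 4^4 + 2 = 1282 —(−1)→ 1281
1281 —HB4→ 4^(4 + 1) + 4^4 + 1 —bump→ 5^(5 + 1) + 5^5 + 1 = 18751 —(−1)→ 18750
18750 —HB5→ 5^(5 + 1) + 5^5 —bump→ 6^(6 + 1) + 6^6 = 326592 —(−1)→ 326591
326591 —HB6→ 6^(6 + 1) + 5·6^5 + 5·6^4 + 5·6^3 + 5·6^2 + 5·6 + 5 —bump→ 7^(7 + 1) + 5·7^5 + 5·7^4 + 5·7^3 + 5·7^2 + 5·7 + 5 = 5862841 —(−1)→ 5862840
5862840 —HB7→ 7^(7 + 1) + 5·7^5 + 5·7^4 + 5·7^3 + 5·7^2 + 5·7 + 4 —bump→ 8^(8 + 1) + 5·8^5 + 5·8^4 + 5·8^3 + 5·8^2 + 5·8 + 4 = 134404972 —(−1)→ 134404971
134404971 —HB8→ 8^(8 + 1) + 5·8^5 + 5·8^4 + 5·8^3 + 5·8^2 + 5·8 + 3 —bump→ 9^(9 + 1) + 5·9^5 + 5·9^4 + 5·9^3 + 5·9^2 + 5·9 + 3 = 3487116549 —(−1)→ 3487116548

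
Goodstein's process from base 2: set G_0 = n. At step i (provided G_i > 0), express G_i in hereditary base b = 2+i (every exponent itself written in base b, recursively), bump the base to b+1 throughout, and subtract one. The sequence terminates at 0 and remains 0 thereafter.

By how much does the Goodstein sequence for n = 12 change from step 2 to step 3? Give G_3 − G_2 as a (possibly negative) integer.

14620

(0) 12|_2 = 2^(2 + 1) + 2^2 ↦ 3^(3 + 1) + 3^3|_3 = 108 ⇒ 107
(1) 107|_3 = 3^(3 + 1) + 2·3^2 + 2·3 + 2 ↦ 4^(4 + 1) + 2·4^2 + 2·4 + 2|_4 = 1066 ⇒ 1065
(2) 1065|_4 = 4^(4 + 1) + 2·4^2 + 2·4 + 1 ↦ 5^(5 + 1) + 2·5^2 + 2·5 + 1|_5 = 15686 ⇒ 15685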